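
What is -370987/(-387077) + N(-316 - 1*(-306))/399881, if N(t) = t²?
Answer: 148389360247/154784737837 ≈ 0.95868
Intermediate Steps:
-370987/(-387077) + N(-316 - 1*(-306))/399881 = -370987/(-387077) + (-316 - 1*(-306))²/399881 = -370987*(-1/387077) + (-316 + 306)²*(1/399881) = 370987/387077 + (-10)²*(1/399881) = 370987/387077 + 100*(1/399881) = 370987/387077 + 100/399881 = 148389360247/154784737837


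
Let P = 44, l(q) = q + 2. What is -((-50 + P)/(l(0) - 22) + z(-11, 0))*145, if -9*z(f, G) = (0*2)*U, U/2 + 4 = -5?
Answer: -87/2 ≈ -43.500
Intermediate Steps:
U = -18 (U = -8 + 2*(-5) = -8 - 10 = -18)
l(q) = 2 + q
z(f, G) = 0 (z(f, G) = -0*2*(-18)/9 = -0*(-18) = -⅑*0 = 0)
-((-50 + P)/(l(0) - 22) + z(-11, 0))*145 = -((-50 + 44)/((2 + 0) - 22) + 0)*145 = -(-6/(2 - 22) + 0)*145 = -(-6/(-20) + 0)*145 = -(-6*(-1/20) + 0)*145 = -(3/10 + 0)*145 = -3*145/10 = -1*87/2 = -87/2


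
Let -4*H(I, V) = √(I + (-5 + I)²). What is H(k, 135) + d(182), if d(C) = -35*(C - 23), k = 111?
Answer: -5565 - √11347/4 ≈ -5591.6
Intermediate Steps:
d(C) = 805 - 35*C (d(C) = -35*(-23 + C) = 805 - 35*C)
H(I, V) = -√(I + (-5 + I)²)/4
H(k, 135) + d(182) = -√(111 + (-5 + 111)²)/4 + (805 - 35*182) = -√(111 + 106²)/4 + (805 - 6370) = -√(111 + 11236)/4 - 5565 = -√11347/4 - 5565 = -5565 - √11347/4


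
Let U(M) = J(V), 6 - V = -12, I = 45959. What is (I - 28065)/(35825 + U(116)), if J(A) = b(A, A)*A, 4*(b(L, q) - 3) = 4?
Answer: 17894/35897 ≈ 0.49848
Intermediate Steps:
b(L, q) = 4 (b(L, q) = 3 + (1/4)*4 = 3 + 1 = 4)
V = 18 (V = 6 - 1*(-12) = 6 + 12 = 18)
J(A) = 4*A
U(M) = 72 (U(M) = 4*18 = 72)
(I - 28065)/(35825 + U(116)) = (45959 - 28065)/(35825 + 72) = 17894/35897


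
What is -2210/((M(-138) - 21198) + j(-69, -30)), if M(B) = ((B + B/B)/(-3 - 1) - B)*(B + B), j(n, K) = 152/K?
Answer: 33150/1031161 ≈ 0.032148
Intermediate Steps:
M(B) = 2*B*(-1/4 - 5*B/4) (M(B) = ((B + 1)/(-4) - B)*(2*B) = ((1 + B)*(-1/4) - B)*(2*B) = ((-1/4 - B/4) - B)*(2*B) = (-1/4 - 5*B/4)*(2*B) = 2*B*(-1/4 - 5*B/4))
-2210/((M(-138) - 21198) + j(-69, -30)) = -2210/((-1/2*(-138)*(1 + 5*(-138)) - 21198) + 152/(-30)) = -2210/((-1/2*(-138)*(1 - 690) - 21198) + 152*(-1/30)) = -2210/((-1/2*(-138)*(-689) - 21198) - 76/15) = -2210/((-47541 - 21198) - 76/15) = -2210/(-68739 - 76/15) = -2210/(-1031161/15) = -2210*(-15/1031161) = 33150/1031161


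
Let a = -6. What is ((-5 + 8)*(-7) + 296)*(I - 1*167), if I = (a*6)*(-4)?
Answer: -6325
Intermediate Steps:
I = 144 (I = -6*6*(-4) = -36*(-4) = 144)
((-5 + 8)*(-7) + 296)*(I - 1*167) = ((-5 + 8)*(-7) + 296)*(144 - 1*167) = (3*(-7) + 296)*(144 - 167) = (-21 + 296)*(-23) = 275*(-23) = -6325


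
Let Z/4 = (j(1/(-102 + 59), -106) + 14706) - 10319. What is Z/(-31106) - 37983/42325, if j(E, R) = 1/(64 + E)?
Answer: -2646765908849/1810930274475 ≈ -1.4615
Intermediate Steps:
Z = 48274720/2751 (Z = 4*((1/(64 + 1/(-102 + 59)) + 14706) - 10319) = 4*((1/(64 + 1/(-43)) + 14706) - 10319) = 4*((1/(64 - 1/43) + 14706) - 10319) = 4*((1/(2751/43) + 14706) - 10319) = 4*((43/2751 + 14706) - 10319) = 4*(40456249/2751 - 10319) = 4*(12068680/2751) = 48274720/2751 ≈ 17548.)
Z/(-31106) - 37983/42325 = (48274720/2751)/(-31106) - 37983/42325 = (48274720/2751)*(-1/31106) - 37983*1/42325 = -24137360/42786303 - 37983/42325 = -2646765908849/1810930274475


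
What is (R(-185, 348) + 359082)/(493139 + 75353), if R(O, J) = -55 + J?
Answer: 359375/568492 ≈ 0.63215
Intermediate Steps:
(R(-185, 348) + 359082)/(493139 + 75353) = ((-55 + 348) + 359082)/(493139 + 75353) = (293 + 359082)/568492 = 359375*(1/568492) = 359375/568492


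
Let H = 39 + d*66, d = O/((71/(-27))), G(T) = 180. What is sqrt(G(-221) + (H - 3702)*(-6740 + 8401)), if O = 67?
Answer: 3*I*sqrt(4972223933)/71 ≈ 2979.5*I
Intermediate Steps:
d = -1809/71 (d = 67/((71/(-27))) = 67/((71*(-1/27))) = 67/(-71/27) = 67*(-27/71) = -1809/71 ≈ -25.479)
H = -116625/71 (H = 39 - 1809/71*66 = 39 - 119394/71 = -116625/71 ≈ -1642.6)
sqrt(G(-221) + (H - 3702)*(-6740 + 8401)) = sqrt(180 + (-116625/71 - 3702)*(-6740 + 8401)) = sqrt(180 - 379467/71*1661) = sqrt(180 - 630294687/71) = sqrt(-630281907/71) = 3*I*sqrt(4972223933)/71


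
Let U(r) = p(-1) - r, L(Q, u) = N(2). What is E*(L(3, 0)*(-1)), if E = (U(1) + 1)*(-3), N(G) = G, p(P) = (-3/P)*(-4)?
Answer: -72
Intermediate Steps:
p(P) = 12/P (p(P) = -3/P*(-4) = 12/P)
L(Q, u) = 2
U(r) = -12 - r (U(r) = 12/(-1) - r = 12*(-1) - r = -12 - r)
E = 36 (E = ((-12 - 1*1) + 1)*(-3) = ((-12 - 1) + 1)*(-3) = (-13 + 1)*(-3) = -12*(-3) = 36)
E*(L(3, 0)*(-1)) = 36*(2*(-1)) = 36*(-2) = -72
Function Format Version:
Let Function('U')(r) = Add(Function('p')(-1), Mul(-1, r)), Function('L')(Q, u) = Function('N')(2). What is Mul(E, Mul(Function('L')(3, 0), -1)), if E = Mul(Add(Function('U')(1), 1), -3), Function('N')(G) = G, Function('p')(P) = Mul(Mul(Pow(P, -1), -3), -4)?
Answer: -72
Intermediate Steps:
Function('p')(P) = Mul(12, Pow(P, -1)) (Function('p')(P) = Mul(Mul(-3, Pow(P, -1)), -4) = Mul(12, Pow(P, -1)))
Function('L')(Q, u) = 2
Function('U')(r) = Add(-12, Mul(-1, r)) (Function('U')(r) = Add(Mul(12, Pow(-1, -1)), Mul(-1, r)) = Add(Mul(12, -1), Mul(-1, r)) = Add(-12, Mul(-1, r)))
E = 36 (E = Mul(Add(Add(-12, Mul(-1, 1)), 1), -3) = Mul(Add(Add(-12, -1), 1), -3) = Mul(Add(-13, 1), -3) = Mul(-12, -3) = 36)
Mul(E, Mul(Function('L')(3, 0), -1)) = Mul(36, Mul(2, -1)) = Mul(36, -2) = -72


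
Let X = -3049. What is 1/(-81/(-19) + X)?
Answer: -19/57850 ≈ -0.00032844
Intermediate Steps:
1/(-81/(-19) + X) = 1/(-81/(-19) - 3049) = 1/(-1/19*(-81) - 3049) = 1/(81/19 - 3049) = 1/(-57850/19) = -19/57850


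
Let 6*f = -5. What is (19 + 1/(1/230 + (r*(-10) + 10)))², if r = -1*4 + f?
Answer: 585985657009/1620304009 ≈ 361.65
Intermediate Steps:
f = -⅚ (f = (⅙)*(-5) = -⅚ ≈ -0.83333)
r = -29/6 (r = -1*4 - ⅚ = -4 - ⅚ = -29/6 ≈ -4.8333)
(19 + 1/(1/230 + (r*(-10) + 10)))² = (19 + 1/(1/230 + (-29/6*(-10) + 10)))² = (19 + 1/(1/230 + (145/3 + 10)))² = (19 + 1/(1/230 + 175/3))² = (19 + 1/(40253/690))² = (19 + 690/40253)² = (765497/40253)² = 585985657009/1620304009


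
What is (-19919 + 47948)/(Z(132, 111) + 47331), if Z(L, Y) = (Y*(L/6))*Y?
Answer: 9343/106131 ≈ 0.088033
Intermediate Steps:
Z(L, Y) = L*Y**2/6 (Z(L, Y) = (Y*(L*(1/6)))*Y = (Y*(L/6))*Y = (L*Y/6)*Y = L*Y**2/6)
(-19919 + 47948)/(Z(132, 111) + 47331) = (-19919 + 47948)/((1/6)*132*111**2 + 47331) = 28029/((1/6)*132*12321 + 47331) = 28029/(271062 + 47331) = 28029/318393 = 28029*(1/318393) = 9343/106131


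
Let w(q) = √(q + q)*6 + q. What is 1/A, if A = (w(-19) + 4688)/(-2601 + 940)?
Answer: -7755209/21800929 + 9966*I*√38/21800929 ≈ -0.35573 + 0.002818*I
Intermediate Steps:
w(q) = q + 6*√2*√q (w(q) = √(2*q)*6 + q = (√2*√q)*6 + q = 6*√2*√q + q = q + 6*√2*√q)
A = -4669/1661 - 6*I*√38/1661 (A = ((-19 + 6*√2*√(-19)) + 4688)/(-2601 + 940) = ((-19 + 6*√2*(I*√19)) + 4688)/(-1661) = ((-19 + 6*I*√38) + 4688)*(-1/1661) = (4669 + 6*I*√38)*(-1/1661) = -4669/1661 - 6*I*√38/1661 ≈ -2.811 - 0.022268*I)
1/A = 1/(-4669/1661 - 6*I*√38/1661)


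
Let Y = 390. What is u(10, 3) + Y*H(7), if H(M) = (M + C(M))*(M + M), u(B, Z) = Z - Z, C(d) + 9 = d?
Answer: 27300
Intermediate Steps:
C(d) = -9 + d
u(B, Z) = 0
H(M) = 2*M*(-9 + 2*M) (H(M) = (M + (-9 + M))*(M + M) = (-9 + 2*M)*(2*M) = 2*M*(-9 + 2*M))
u(10, 3) + Y*H(7) = 0 + 390*(2*7*(-9 + 2*7)) = 0 + 390*(2*7*(-9 + 14)) = 0 + 390*(2*7*5) = 0 + 390*70 = 0 + 27300 = 27300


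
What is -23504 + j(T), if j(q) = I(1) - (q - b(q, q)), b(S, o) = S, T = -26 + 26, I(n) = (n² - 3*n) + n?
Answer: -23505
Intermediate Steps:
I(n) = n² - 2*n
T = 0
j(q) = -1 (j(q) = 1*(-2 + 1) - (q - q) = 1*(-1) - 1*0 = -1 + 0 = -1)
-23504 + j(T) = -23504 - 1 = -23505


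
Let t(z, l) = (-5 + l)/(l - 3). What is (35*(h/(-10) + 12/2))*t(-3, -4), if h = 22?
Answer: 171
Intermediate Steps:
t(z, l) = (-5 + l)/(-3 + l)
(35*(h/(-10) + 12/2))*t(-3, -4) = (35*(22/(-10) + 12/2))*((-5 - 4)/(-3 - 4)) = (35*(22*(-⅒) + 12*(½)))*(-9/(-7)) = (35*(-11/5 + 6))*(-⅐*(-9)) = (35*(19/5))*(9/7) = 133*(9/7) = 171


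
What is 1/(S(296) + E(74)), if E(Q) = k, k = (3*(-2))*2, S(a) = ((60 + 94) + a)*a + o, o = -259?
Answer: 1/132929 ≈ 7.5228e-6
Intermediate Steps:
S(a) = -259 + a*(154 + a) (S(a) = ((60 + 94) + a)*a - 259 = (154 + a)*a - 259 = a*(154 + a) - 259 = -259 + a*(154 + a))
k = -12 (k = -6*2 = -12)
E(Q) = -12
1/(S(296) + E(74)) = 1/((-259 + 296² + 154*296) - 12) = 1/((-259 + 87616 + 45584) - 12) = 1/(132941 - 12) = 1/132929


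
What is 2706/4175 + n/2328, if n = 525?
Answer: 2830481/3239800 ≈ 0.87366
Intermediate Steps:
2706/4175 + n/2328 = 2706/4175 + 525/2328 = 2706*(1/4175) + 525*(1/2328) = 2706/4175 + 175/776 = 2830481/3239800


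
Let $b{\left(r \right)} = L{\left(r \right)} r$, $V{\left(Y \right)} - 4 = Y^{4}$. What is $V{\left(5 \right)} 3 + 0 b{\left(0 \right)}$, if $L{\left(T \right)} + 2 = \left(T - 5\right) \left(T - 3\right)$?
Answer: $1887$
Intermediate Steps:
$V{\left(Y \right)} = 4 + Y^{4}$
$L{\left(T \right)} = -2 + \left(-5 + T\right) \left(-3 + T\right)$ ($L{\left(T \right)} = -2 + \left(T - 5\right) \left(T - 3\right) = -2 + \left(-5 + T\right) \left(-3 + T\right)$)
$b{\left(r \right)} = r \left(13 + r^{2} - 8 r\right)$ ($b{\left(r \right)} = \left(13 + r^{2} - 8 r\right) r = r \left(13 + r^{2} - 8 r\right)$)
$V{\left(5 \right)} 3 + 0 b{\left(0 \right)} = \left(4 + 5^{4}\right) 3 + 0 \cdot 0 \left(13 + 0^{2} - 0\right) = \left(4 + 625\right) 3 + 0 \cdot 0 \left(13 + 0 + 0\right) = 629 \cdot 3 + 0 \cdot 0 \cdot 13 = 1887 + 0 \cdot 0 = 1887 + 0 = 1887$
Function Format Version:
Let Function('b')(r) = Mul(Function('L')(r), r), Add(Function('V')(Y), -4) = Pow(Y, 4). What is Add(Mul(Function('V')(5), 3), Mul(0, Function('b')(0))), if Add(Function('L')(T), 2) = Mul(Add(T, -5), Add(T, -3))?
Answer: 1887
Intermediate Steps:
Function('V')(Y) = Add(4, Pow(Y, 4))
Function('L')(T) = Add(-2, Mul(Add(-5, T), Add(-3, T))) (Function('L')(T) = Add(-2, Mul(Add(T, -5), Add(T, -3))) = Add(-2, Mul(Add(-5, T), Add(-3, T))))
Function('b')(r) = Mul(r, Add(13, Pow(r, 2), Mul(-8, r))) (Function('b')(r) = Mul(Add(13, Pow(r, 2), Mul(-8, r)), r) = Mul(r, Add(13, Pow(r, 2), Mul(-8, r))))
Add(Mul(Function('V')(5), 3), Mul(0, Function('b')(0))) = Add(Mul(Add(4, Pow(5, 4)), 3), Mul(0, Mul(0, Add(13, Pow(0, 2), Mul(-8, 0))))) = Add(Mul(Add(4, 625), 3), Mul(0, Mul(0, Add(13, 0, 0)))) = Add(Mul(629, 3), Mul(0, Mul(0, 13))) = Add(1887, Mul(0, 0)) = Add(1887, 0) = 1887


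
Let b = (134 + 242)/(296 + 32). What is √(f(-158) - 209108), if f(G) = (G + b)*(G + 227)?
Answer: I*√369703847/41 ≈ 468.97*I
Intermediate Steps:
b = 47/41 (b = 376/328 = 376*(1/328) = 47/41 ≈ 1.1463)
f(G) = (227 + G)*(47/41 + G) (f(G) = (G + 47/41)*(G + 227) = (47/41 + G)*(227 + G) = (227 + G)*(47/41 + G))
√(f(-158) - 209108) = √((10669/41 + (-158)² + (9354/41)*(-158)) - 209108) = √((10669/41 + 24964 - 1477932/41) - 209108) = √(-443739/41 - 209108) = √(-9017167/41) = I*√369703847/41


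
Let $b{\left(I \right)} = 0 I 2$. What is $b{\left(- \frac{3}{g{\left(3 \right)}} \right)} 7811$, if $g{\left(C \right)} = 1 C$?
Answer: $0$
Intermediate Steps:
$g{\left(C \right)} = C$
$b{\left(I \right)} = 0$ ($b{\left(I \right)} = 0 \cdot 2 = 0$)
$b{\left(- \frac{3}{g{\left(3 \right)}} \right)} 7811 = 0 \cdot 7811 = 0$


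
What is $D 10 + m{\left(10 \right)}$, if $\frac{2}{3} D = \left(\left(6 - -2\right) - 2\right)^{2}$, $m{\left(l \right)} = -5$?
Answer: $535$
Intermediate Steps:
$D = 54$ ($D = \frac{3 \left(\left(6 - -2\right) - 2\right)^{2}}{2} = \frac{3 \left(\left(6 + 2\right) - 2\right)^{2}}{2} = \frac{3 \left(8 - 2\right)^{2}}{2} = \frac{3 \cdot 6^{2}}{2} = \frac{3}{2} \cdot 36 = 54$)
$D 10 + m{\left(10 \right)} = 54 \cdot 10 - 5 = 540 - 5 = 535$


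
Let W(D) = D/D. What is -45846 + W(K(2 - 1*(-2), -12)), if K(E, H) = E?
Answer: -45845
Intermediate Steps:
W(D) = 1
-45846 + W(K(2 - 1*(-2), -12)) = -45846 + 1 = -45845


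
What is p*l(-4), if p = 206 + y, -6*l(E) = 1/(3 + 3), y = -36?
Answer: -85/18 ≈ -4.7222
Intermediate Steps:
l(E) = -1/36 (l(E) = -1/(6*(3 + 3)) = -⅙/6 = -⅙*⅙ = -1/36)
p = 170 (p = 206 - 36 = 170)
p*l(-4) = 170*(-1/36) = -85/18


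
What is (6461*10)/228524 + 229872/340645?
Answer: 37270171189/38922778990 ≈ 0.95754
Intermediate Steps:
(6461*10)/228524 + 229872/340645 = 64610*(1/228524) + 229872*(1/340645) = 32305/114262 + 229872/340645 = 37270171189/38922778990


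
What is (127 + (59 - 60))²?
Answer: 15876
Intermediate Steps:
(127 + (59 - 60))² = (127 - 1)² = 126² = 15876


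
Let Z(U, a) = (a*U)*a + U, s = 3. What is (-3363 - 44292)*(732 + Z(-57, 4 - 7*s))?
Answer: 752853690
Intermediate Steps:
Z(U, a) = U + U*a² (Z(U, a) = (U*a)*a + U = U*a² + U = U + U*a²)
(-3363 - 44292)*(732 + Z(-57, 4 - 7*s)) = (-3363 - 44292)*(732 - 57*(1 + (4 - 7*3)²)) = -47655*(732 - 57*(1 + (4 - 21)²)) = -47655*(732 - 57*(1 + (-17)²)) = -47655*(732 - 57*(1 + 289)) = -47655*(732 - 57*290) = -47655*(732 - 16530) = -47655*(-15798) = 752853690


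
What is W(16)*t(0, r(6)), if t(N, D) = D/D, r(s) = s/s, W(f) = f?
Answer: 16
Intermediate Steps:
r(s) = 1
t(N, D) = 1
W(16)*t(0, r(6)) = 16*1 = 16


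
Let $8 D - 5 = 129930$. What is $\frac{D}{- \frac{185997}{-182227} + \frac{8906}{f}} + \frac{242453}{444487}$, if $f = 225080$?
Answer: $\frac{296114942494330421691}{19329458806039514} \approx 15319.0$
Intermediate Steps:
$D = \frac{129935}{8}$ ($D = \frac{5}{8} + \frac{1}{8} \cdot 129930 = \frac{5}{8} + \frac{64965}{4} = \frac{129935}{8} \approx 16242.0$)
$\frac{D}{- \frac{185997}{-182227} + \frac{8906}{f}} + \frac{242453}{444487} = \frac{129935}{8 \left(- \frac{185997}{-182227} + \frac{8906}{225080}\right)} + \frac{242453}{444487} = \frac{129935}{8 \left(\left(-185997\right) \left(- \frac{1}{182227}\right) + 8906 \cdot \frac{1}{225080}\right)} + 242453 \cdot \frac{1}{444487} = \frac{129935}{8 \left(\frac{185997}{182227} + \frac{4453}{112540}\right)} + \frac{242453}{444487} = \frac{129935}{8 \cdot \frac{21743559211}{20507826580}} + \frac{242453}{444487} = \frac{129935}{8} \cdot \frac{20507826580}{21743559211} + \frac{242453}{444487} = \frac{666171111668075}{43487118422} + \frac{242453}{444487} = \frac{296114942494330421691}{19329458806039514}$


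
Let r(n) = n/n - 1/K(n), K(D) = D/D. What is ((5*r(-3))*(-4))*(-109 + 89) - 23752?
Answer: -23752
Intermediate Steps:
K(D) = 1
r(n) = 0 (r(n) = n/n - 1/1 = 1 - 1*1 = 1 - 1 = 0)
((5*r(-3))*(-4))*(-109 + 89) - 23752 = ((5*0)*(-4))*(-109 + 89) - 23752 = (0*(-4))*(-20) - 23752 = 0*(-20) - 23752 = 0 - 23752 = -23752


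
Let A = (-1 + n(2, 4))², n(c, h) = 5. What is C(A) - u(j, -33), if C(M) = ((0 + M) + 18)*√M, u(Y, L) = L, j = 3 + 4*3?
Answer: 169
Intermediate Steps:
j = 15 (j = 3 + 12 = 15)
A = 16 (A = (-1 + 5)² = 4² = 16)
C(M) = √M*(18 + M) (C(M) = (M + 18)*√M = (18 + M)*√M = √M*(18 + M))
C(A) - u(j, -33) = √16*(18 + 16) - 1*(-33) = 4*34 + 33 = 136 + 33 = 169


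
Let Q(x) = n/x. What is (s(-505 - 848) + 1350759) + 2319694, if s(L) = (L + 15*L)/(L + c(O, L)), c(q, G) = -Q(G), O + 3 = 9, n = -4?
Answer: 6719208267433/1830613 ≈ 3.6705e+6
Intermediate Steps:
O = 6 (O = -3 + 9 = 6)
Q(x) = -4/x
c(q, G) = 4/G (c(q, G) = -(-4)/G = 4/G)
s(L) = 16*L/(L + 4/L) (s(L) = (L + 15*L)/(L + 4/L) = (16*L)/(L + 4/L) = 16*L/(L + 4/L))
(s(-505 - 848) + 1350759) + 2319694 = (16*(-505 - 848)²/(4 + (-505 - 848)²) + 1350759) + 2319694 = (16*(-1353)²/(4 + (-1353)²) + 1350759) + 2319694 = (16*1830609/(4 + 1830609) + 1350759) + 2319694 = (16*1830609/1830613 + 1350759) + 2319694 = (16*1830609*(1/1830613) + 1350759) + 2319694 = (29289744/1830613 + 1350759) + 2319694 = 2472746275011/1830613 + 2319694 = 6719208267433/1830613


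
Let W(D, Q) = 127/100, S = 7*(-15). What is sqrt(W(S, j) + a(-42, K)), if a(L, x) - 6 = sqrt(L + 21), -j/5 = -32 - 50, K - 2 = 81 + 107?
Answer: sqrt(727 + 100*I*sqrt(21))/10 ≈ 2.8164 + 0.81356*I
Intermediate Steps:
S = -105
K = 190 (K = 2 + (81 + 107) = 2 + 188 = 190)
j = 410 (j = -5*(-32 - 50) = -5*(-82) = 410)
W(D, Q) = 127/100 (W(D, Q) = 127*(1/100) = 127/100)
a(L, x) = 6 + sqrt(21 + L) (a(L, x) = 6 + sqrt(L + 21) = 6 + sqrt(21 + L))
sqrt(W(S, j) + a(-42, K)) = sqrt(127/100 + (6 + sqrt(21 - 42))) = sqrt(127/100 + (6 + sqrt(-21))) = sqrt(127/100 + (6 + I*sqrt(21))) = sqrt(727/100 + I*sqrt(21))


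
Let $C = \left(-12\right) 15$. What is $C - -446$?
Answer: $266$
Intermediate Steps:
$C = -180$
$C - -446 = -180 - -446 = -180 + 446 = 266$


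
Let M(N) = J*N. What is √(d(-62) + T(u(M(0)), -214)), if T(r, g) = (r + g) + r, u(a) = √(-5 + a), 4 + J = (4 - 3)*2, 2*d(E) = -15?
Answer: √(-886 + 8*I*√5)/2 ≈ 0.15024 + 14.884*I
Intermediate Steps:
d(E) = -15/2 (d(E) = (½)*(-15) = -15/2)
J = -2 (J = -4 + (4 - 3)*2 = -4 + 1*2 = -4 + 2 = -2)
M(N) = -2*N
T(r, g) = g + 2*r (T(r, g) = (g + r) + r = g + 2*r)
√(d(-62) + T(u(M(0)), -214)) = √(-15/2 + (-214 + 2*√(-5 - 2*0))) = √(-15/2 + (-214 + 2*√(-5 + 0))) = √(-15/2 + (-214 + 2*√(-5))) = √(-15/2 + (-214 + 2*(I*√5))) = √(-15/2 + (-214 + 2*I*√5)) = √(-443/2 + 2*I*√5)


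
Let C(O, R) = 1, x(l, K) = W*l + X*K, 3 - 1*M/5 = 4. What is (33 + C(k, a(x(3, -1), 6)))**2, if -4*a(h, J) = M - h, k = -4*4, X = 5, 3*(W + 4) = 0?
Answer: 1156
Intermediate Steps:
W = -4 (W = -4 + (1/3)*0 = -4 + 0 = -4)
M = -5 (M = 15 - 5*4 = 15 - 20 = -5)
k = -16
x(l, K) = -4*l + 5*K
a(h, J) = 5/4 + h/4 (a(h, J) = -(-5 - h)/4 = 5/4 + h/4)
(33 + C(k, a(x(3, -1), 6)))**2 = (33 + 1)**2 = 34**2 = 1156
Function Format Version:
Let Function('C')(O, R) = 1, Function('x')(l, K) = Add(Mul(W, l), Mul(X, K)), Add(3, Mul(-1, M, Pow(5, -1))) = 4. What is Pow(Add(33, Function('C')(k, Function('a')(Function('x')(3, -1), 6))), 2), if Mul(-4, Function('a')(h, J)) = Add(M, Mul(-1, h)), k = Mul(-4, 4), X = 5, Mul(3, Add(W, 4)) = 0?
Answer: 1156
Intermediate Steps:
W = -4 (W = Add(-4, Mul(Rational(1, 3), 0)) = Add(-4, 0) = -4)
M = -5 (M = Add(15, Mul(-5, 4)) = Add(15, -20) = -5)
k = -16
Function('x')(l, K) = Add(Mul(-4, l), Mul(5, K))
Function('a')(h, J) = Add(Rational(5, 4), Mul(Rational(1, 4), h)) (Function('a')(h, J) = Mul(Rational(-1, 4), Add(-5, Mul(-1, h))) = Add(Rational(5, 4), Mul(Rational(1, 4), h)))
Pow(Add(33, Function('C')(k, Function('a')(Function('x')(3, -1), 6))), 2) = Pow(Add(33, 1), 2) = Pow(34, 2) = 1156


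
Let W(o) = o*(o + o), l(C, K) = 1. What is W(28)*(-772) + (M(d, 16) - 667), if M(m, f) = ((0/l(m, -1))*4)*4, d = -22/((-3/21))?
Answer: -1211163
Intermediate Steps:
W(o) = 2*o² (W(o) = o*(2*o) = 2*o²)
d = 154 (d = -22/((-3*1/21)) = -22/(-⅐) = -22*(-7) = 154)
M(m, f) = 0 (M(m, f) = ((0/1)*4)*4 = ((0*1)*4)*4 = (0*4)*4 = 0*4 = 0)
W(28)*(-772) + (M(d, 16) - 667) = (2*28²)*(-772) + (0 - 667) = (2*784)*(-772) - 667 = 1568*(-772) - 667 = -1210496 - 667 = -1211163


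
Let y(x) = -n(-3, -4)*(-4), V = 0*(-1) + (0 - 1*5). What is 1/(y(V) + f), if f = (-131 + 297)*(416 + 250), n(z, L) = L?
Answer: 1/110540 ≈ 9.0465e-6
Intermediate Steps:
f = 110556 (f = 166*666 = 110556)
V = -5 (V = 0 + (0 - 5) = 0 - 5 = -5)
y(x) = -16 (y(x) = -1*(-4)*(-4) = 4*(-4) = -16)
1/(y(V) + f) = 1/(-16 + 110556) = 1/110540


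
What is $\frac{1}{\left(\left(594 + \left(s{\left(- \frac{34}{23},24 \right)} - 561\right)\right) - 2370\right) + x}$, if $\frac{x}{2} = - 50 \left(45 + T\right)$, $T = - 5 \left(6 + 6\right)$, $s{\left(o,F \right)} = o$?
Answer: $- \frac{23}{19285} \approx -0.0011926$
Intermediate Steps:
$T = -60$ ($T = \left(-5\right) 12 = -60$)
$x = 1500$ ($x = 2 \left(- 50 \left(45 - 60\right)\right) = 2 \left(\left(-50\right) \left(-15\right)\right) = 2 \cdot 750 = 1500$)
$\frac{1}{\left(\left(594 + \left(s{\left(- \frac{34}{23},24 \right)} - 561\right)\right) - 2370\right) + x} = \frac{1}{\left(\left(594 - \left(561 + \frac{34}{23}\right)\right) - 2370\right) + 1500} = \frac{1}{\left(\left(594 - \frac{12937}{23}\right) - 2370\right) + 1500} = \frac{1}{\left(\frac{725}{23} - 2370\right) + 1500} = \frac{1}{- \frac{53785}{23} + 1500} = \frac{1}{- \frac{19285}{23}} = - \frac{23}{19285}$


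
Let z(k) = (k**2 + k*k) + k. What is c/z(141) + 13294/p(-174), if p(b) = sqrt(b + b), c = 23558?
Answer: 23558/39903 - 6647*I*sqrt(87)/87 ≈ 0.59038 - 712.63*I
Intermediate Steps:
z(k) = k + 2*k**2 (z(k) = (k**2 + k**2) + k = 2*k**2 + k = k + 2*k**2)
p(b) = sqrt(2)*sqrt(b) (p(b) = sqrt(2*b) = sqrt(2)*sqrt(b))
c/z(141) + 13294/p(-174) = 23558/((141*(1 + 2*141))) + 13294/((sqrt(2)*sqrt(-174))) = 23558/((141*(1 + 282))) + 13294/((sqrt(2)*(I*sqrt(174)))) = 23558/((141*283)) + 13294/((2*I*sqrt(87))) = 23558/39903 + 13294*(-I*sqrt(87)/174) = 23558*(1/39903) - 6647*I*sqrt(87)/87 = 23558/39903 - 6647*I*sqrt(87)/87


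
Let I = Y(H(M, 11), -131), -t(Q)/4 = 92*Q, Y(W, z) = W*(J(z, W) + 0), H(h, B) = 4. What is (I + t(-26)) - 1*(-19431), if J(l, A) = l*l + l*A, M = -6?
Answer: 95547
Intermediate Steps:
J(l, A) = l² + A*l
Y(W, z) = W*z*(W + z) (Y(W, z) = W*(z*(W + z) + 0) = W*(z*(W + z)) = W*z*(W + z))
t(Q) = -368*Q
I = 66548 (I = 4*(-131)*(4 - 131) = 4*(-131)*(-127) = 66548)
(I + t(-26)) - 1*(-19431) = (66548 - 368*(-26)) - 1*(-19431) = (66548 + 9568) + 19431 = 76116 + 19431 = 95547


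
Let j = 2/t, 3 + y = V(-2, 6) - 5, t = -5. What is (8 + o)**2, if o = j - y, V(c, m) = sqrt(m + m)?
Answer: 6384/25 - 312*sqrt(3)/5 ≈ 147.28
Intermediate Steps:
V(c, m) = sqrt(2)*sqrt(m) (V(c, m) = sqrt(2*m) = sqrt(2)*sqrt(m))
y = -8 + 2*sqrt(3) (y = -3 + (sqrt(2)*sqrt(6) - 5) = -3 + (2*sqrt(3) - 5) = -3 + (-5 + 2*sqrt(3)) = -8 + 2*sqrt(3) ≈ -4.5359)
j = -2/5 (j = 2/(-5) = 2*(-1/5) = -2/5 ≈ -0.40000)
o = 38/5 - 2*sqrt(3) (o = -2/5 - (-8 + 2*sqrt(3)) = -2/5 + (8 - 2*sqrt(3)) = 38/5 - 2*sqrt(3) ≈ 4.1359)
(8 + o)**2 = (8 + (38/5 - 2*sqrt(3)))**2 = (78/5 - 2*sqrt(3))**2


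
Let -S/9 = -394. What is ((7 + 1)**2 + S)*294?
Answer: 1061340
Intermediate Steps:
S = 3546 (S = -9*(-394) = 3546)
((7 + 1)**2 + S)*294 = ((7 + 1)**2 + 3546)*294 = (8**2 + 3546)*294 = (64 + 3546)*294 = 3610*294 = 1061340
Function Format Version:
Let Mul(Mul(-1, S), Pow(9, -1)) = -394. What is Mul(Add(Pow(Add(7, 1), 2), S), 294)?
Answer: 1061340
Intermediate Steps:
S = 3546 (S = Mul(-9, -394) = 3546)
Mul(Add(Pow(Add(7, 1), 2), S), 294) = Mul(Add(Pow(Add(7, 1), 2), 3546), 294) = Mul(Add(Pow(8, 2), 3546), 294) = Mul(Add(64, 3546), 294) = Mul(3610, 294) = 1061340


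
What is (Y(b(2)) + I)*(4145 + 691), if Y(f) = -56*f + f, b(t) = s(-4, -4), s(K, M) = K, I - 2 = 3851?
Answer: 19697028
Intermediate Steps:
I = 3853 (I = 2 + 3851 = 3853)
b(t) = -4
Y(f) = -55*f
(Y(b(2)) + I)*(4145 + 691) = (-55*(-4) + 3853)*(4145 + 691) = (220 + 3853)*4836 = 4073*4836 = 19697028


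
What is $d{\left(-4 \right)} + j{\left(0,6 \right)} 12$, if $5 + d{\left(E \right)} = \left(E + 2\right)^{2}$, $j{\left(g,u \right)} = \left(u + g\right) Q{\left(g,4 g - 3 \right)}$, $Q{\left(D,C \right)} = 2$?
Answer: $143$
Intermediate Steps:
$j{\left(g,u \right)} = 2 g + 2 u$ ($j{\left(g,u \right)} = \left(u + g\right) 2 = \left(g + u\right) 2 = 2 g + 2 u$)
$d{\left(E \right)} = -5 + \left(2 + E\right)^{2}$ ($d{\left(E \right)} = -5 + \left(E + 2\right)^{2} = -5 + \left(2 + E\right)^{2}$)
$d{\left(-4 \right)} + j{\left(0,6 \right)} 12 = \left(-5 + \left(2 - 4\right)^{2}\right) + \left(2 \cdot 0 + 2 \cdot 6\right) 12 = \left(-5 + \left(-2\right)^{2}\right) + \left(0 + 12\right) 12 = \left(-5 + 4\right) + 12 \cdot 12 = -1 + 144 = 143$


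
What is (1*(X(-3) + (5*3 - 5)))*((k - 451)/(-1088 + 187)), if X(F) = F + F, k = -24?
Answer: 1900/901 ≈ 2.1088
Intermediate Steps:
X(F) = 2*F
(1*(X(-3) + (5*3 - 5)))*((k - 451)/(-1088 + 187)) = (1*(2*(-3) + (5*3 - 5)))*((-24 - 451)/(-1088 + 187)) = (1*(-6 + (15 - 5)))*(-475/(-901)) = (1*(-6 + 10))*(-475*(-1/901)) = (1*4)*(475/901) = 4*(475/901) = 1900/901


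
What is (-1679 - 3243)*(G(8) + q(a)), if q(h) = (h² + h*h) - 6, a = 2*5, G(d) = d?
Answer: -994244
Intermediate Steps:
a = 10
q(h) = -6 + 2*h² (q(h) = (h² + h²) - 6 = 2*h² - 6 = -6 + 2*h²)
(-1679 - 3243)*(G(8) + q(a)) = (-1679 - 3243)*(8 + (-6 + 2*10²)) = -4922*(8 + (-6 + 2*100)) = -4922*(8 + (-6 + 200)) = -4922*(8 + 194) = -4922*202 = -994244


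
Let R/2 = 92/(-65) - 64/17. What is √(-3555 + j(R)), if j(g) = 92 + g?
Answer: I*√4241059615/1105 ≈ 58.935*I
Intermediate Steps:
R = -11448/1105 (R = 2*(92/(-65) - 64/17) = 2*(92*(-1/65) - 64*1/17) = 2*(-92/65 - 64/17) = 2*(-5724/1105) = -11448/1105 ≈ -10.360)
√(-3555 + j(R)) = √(-3555 + (92 - 11448/1105)) = √(-3555 + 90212/1105) = √(-3838063/1105) = I*√4241059615/1105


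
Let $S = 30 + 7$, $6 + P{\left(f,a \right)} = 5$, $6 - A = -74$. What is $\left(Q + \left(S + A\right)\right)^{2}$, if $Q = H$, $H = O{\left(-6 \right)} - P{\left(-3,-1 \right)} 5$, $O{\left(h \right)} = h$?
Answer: $13456$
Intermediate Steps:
$A = 80$ ($A = 6 - -74 = 6 + 74 = 80$)
$P{\left(f,a \right)} = -1$ ($P{\left(f,a \right)} = -6 + 5 = -1$)
$S = 37$
$H = -1$ ($H = -6 - \left(-1\right) 5 = -6 - -5 = -6 + 5 = -1$)
$Q = -1$
$\left(Q + \left(S + A\right)\right)^{2} = \left(-1 + \left(37 + 80\right)\right)^{2} = \left(-1 + 117\right)^{2} = 116^{2} = 13456$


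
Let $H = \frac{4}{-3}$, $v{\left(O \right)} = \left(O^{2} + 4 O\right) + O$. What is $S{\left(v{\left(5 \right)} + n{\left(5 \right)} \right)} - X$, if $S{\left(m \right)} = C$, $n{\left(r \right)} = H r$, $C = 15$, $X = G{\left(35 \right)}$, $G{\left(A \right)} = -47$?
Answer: $62$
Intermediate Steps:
$v{\left(O \right)} = O^{2} + 5 O$
$X = -47$
$H = - \frac{4}{3}$ ($H = 4 \left(- \frac{1}{3}\right) = - \frac{4}{3} \approx -1.3333$)
$n{\left(r \right)} = - \frac{4 r}{3}$
$S{\left(m \right)} = 15$
$S{\left(v{\left(5 \right)} + n{\left(5 \right)} \right)} - X = 15 - -47 = 15 + 47 = 62$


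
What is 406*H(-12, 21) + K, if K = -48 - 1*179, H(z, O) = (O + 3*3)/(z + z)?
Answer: -1469/2 ≈ -734.50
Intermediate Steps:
H(z, O) = (9 + O)/(2*z) (H(z, O) = (O + 9)/((2*z)) = (9 + O)*(1/(2*z)) = (9 + O)/(2*z))
K = -227 (K = -48 - 179 = -227)
406*H(-12, 21) + K = 406*((1/2)*(9 + 21)/(-12)) - 227 = 406*((1/2)*(-1/12)*30) - 227 = 406*(-5/4) - 227 = -1015/2 - 227 = -1469/2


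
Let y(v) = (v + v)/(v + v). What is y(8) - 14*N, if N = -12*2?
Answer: 337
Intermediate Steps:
y(v) = 1 (y(v) = (2*v)/((2*v)) = (2*v)*(1/(2*v)) = 1)
N = -24
y(8) - 14*N = 1 - 14*(-24) = 1 + 336 = 337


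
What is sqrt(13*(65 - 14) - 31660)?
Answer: I*sqrt(30997) ≈ 176.06*I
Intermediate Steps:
sqrt(13*(65 - 14) - 31660) = sqrt(13*51 - 31660) = sqrt(663 - 31660) = sqrt(-30997) = I*sqrt(30997)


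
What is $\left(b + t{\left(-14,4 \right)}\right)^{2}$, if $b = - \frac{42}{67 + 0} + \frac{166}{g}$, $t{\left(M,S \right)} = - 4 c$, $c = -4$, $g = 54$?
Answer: $\frac{1113623641}{3272481} \approx 340.3$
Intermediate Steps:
$t{\left(M,S \right)} = 16$ ($t{\left(M,S \right)} = \left(-4\right) \left(-4\right) = 16$)
$b = \frac{4427}{1809}$ ($b = - \frac{42}{67 + 0} + \frac{166}{54} = - \frac{42}{67} + 166 \cdot \frac{1}{54} = \left(-42\right) \frac{1}{67} + \frac{83}{27} = - \frac{42}{67} + \frac{83}{27} = \frac{4427}{1809} \approx 2.4472$)
$\left(b + t{\left(-14,4 \right)}\right)^{2} = \left(\frac{4427}{1809} + 16\right)^{2} = \left(\frac{33371}{1809}\right)^{2} = \frac{1113623641}{3272481}$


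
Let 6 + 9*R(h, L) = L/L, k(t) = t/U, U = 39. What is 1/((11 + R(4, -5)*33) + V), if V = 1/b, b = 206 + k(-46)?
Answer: -23964/175619 ≈ -0.13645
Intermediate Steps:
k(t) = t/39
b = 7988/39 (b = 206 + (1/39)*(-46) = 206 - 46/39 = 7988/39 ≈ 204.82)
R(h, L) = -5/9 (R(h, L) = -2/3 + (L/L)/9 = -2/3 + (1/9)*1 = -2/3 + 1/9 = -5/9)
V = 39/7988 (V = 1/(7988/39) = 39/7988 ≈ 0.0048823)
1/((11 + R(4, -5)*33) + V) = 1/((11 - 5/9*33) + 39/7988) = 1/((11 - 55/3) + 39/7988) = 1/(-22/3 + 39/7988) = 1/(-175619/23964) = -23964/175619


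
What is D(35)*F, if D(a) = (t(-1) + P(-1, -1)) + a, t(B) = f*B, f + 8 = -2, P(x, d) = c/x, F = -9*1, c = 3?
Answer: -378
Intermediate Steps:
F = -9
P(x, d) = 3/x
f = -10 (f = -8 - 2 = -10)
t(B) = -10*B
D(a) = 7 + a (D(a) = (-10*(-1) + 3/(-1)) + a = (10 + 3*(-1)) + a = (10 - 3) + a = 7 + a)
D(35)*F = (7 + 35)*(-9) = 42*(-9) = -378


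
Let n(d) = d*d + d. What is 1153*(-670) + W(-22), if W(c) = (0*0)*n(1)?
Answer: -772510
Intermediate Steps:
n(d) = d + d² (n(d) = d² + d = d + d²)
W(c) = 0 (W(c) = (0*0)*(1*(1 + 1)) = 0*(1*2) = 0*2 = 0)
1153*(-670) + W(-22) = 1153*(-670) + 0 = -772510 + 0 = -772510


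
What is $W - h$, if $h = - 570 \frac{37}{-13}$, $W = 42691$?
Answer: $\frac{533893}{13} \approx 41069.0$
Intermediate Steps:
$h = \frac{21090}{13}$ ($h = - 570 \cdot 37 \left(- \frac{1}{13}\right) = \left(-570\right) \left(- \frac{37}{13}\right) = \frac{21090}{13} \approx 1622.3$)
$W - h = 42691 - \frac{21090}{13} = \frac{533893}{13}$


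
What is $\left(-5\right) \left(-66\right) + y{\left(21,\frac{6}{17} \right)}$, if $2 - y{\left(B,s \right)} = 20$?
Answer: $312$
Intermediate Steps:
$y{\left(B,s \right)} = -18$ ($y{\left(B,s \right)} = 2 - 20 = -18$)
$\left(-5\right) \left(-66\right) + y{\left(21,\frac{6}{17} \right)} = \left(-5\right) \left(-66\right) - 18 = 330 - 18 = 312$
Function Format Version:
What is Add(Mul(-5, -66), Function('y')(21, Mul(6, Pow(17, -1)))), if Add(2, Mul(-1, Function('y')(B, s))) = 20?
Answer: 312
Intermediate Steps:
Function('y')(B, s) = -18 (Function('y')(B, s) = Add(2, Mul(-1, 20)) = Add(2, -20) = -18)
Add(Mul(-5, -66), Function('y')(21, Mul(6, Pow(17, -1)))) = Add(Mul(-5, -66), -18) = Add(330, -18) = 312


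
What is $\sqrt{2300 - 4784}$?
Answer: $6 i \sqrt{69} \approx 49.84 i$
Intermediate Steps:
$\sqrt{2300 - 4784} = \sqrt{-2484} = 6 i \sqrt{69}$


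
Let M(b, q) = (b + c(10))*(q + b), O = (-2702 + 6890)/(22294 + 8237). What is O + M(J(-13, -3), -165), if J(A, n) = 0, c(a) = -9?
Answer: 15114241/10177 ≈ 1485.1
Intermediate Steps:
O = 1396/10177 (O = 4188/30531 = 4188*(1/30531) = 1396/10177 ≈ 0.13717)
M(b, q) = (-9 + b)*(b + q) (M(b, q) = (b - 9)*(q + b) = (-9 + b)*(b + q))
O + M(J(-13, -3), -165) = 1396/10177 + (0**2 - 9*0 - 9*(-165) + 0*(-165)) = 1396/10177 + (0 + 0 + 1485 + 0) = 1396/10177 + 1485 = 15114241/10177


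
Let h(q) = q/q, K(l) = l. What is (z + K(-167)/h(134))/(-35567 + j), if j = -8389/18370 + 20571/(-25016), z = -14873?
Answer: 3455770278400/8172593175567 ≈ 0.42285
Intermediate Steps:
j = -293874247/229771960 (j = -8389*1/18370 + 20571*(-1/25016) = -8389/18370 - 20571/25016 = -293874247/229771960 ≈ -1.2790)
h(q) = 1
(z + K(-167)/h(134))/(-35567 + j) = (-14873 - 167/1)/(-35567 - 293874247/229771960) = (-14873 - 167*1)/(-8172593175567/229771960) = (-14873 - 167)*(-229771960/8172593175567) = -15040*(-229771960/8172593175567) = 3455770278400/8172593175567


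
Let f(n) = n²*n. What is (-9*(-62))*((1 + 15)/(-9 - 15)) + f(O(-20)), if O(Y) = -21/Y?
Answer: -2966739/8000 ≈ -370.84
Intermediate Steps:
f(n) = n³
(-9*(-62))*((1 + 15)/(-9 - 15)) + f(O(-20)) = (-9*(-62))*((1 + 15)/(-9 - 15)) + (-21/(-20))³ = 558*(16/(-24)) + (-21*(-1/20))³ = 558*(16*(-1/24)) + (21/20)³ = 558*(-⅔) + 9261/8000 = -372 + 9261/8000 = -2966739/8000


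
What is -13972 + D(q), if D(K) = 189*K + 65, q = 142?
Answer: 12931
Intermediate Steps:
D(K) = 65 + 189*K
-13972 + D(q) = -13972 + (65 + 189*142) = -13972 + (65 + 26838) = -13972 + 26903 = 12931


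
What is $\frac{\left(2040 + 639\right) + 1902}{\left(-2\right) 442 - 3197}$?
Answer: $- \frac{4581}{4081} \approx -1.1225$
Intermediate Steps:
$\frac{\left(2040 + 639\right) + 1902}{\left(-2\right) 442 - 3197} = \frac{2679 + 1902}{-884 - 3197} = \frac{4581}{-4081} = 4581 \left(- \frac{1}{4081}\right) = - \frac{4581}{4081}$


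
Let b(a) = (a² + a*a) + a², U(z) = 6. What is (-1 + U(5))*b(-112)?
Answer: 188160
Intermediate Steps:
b(a) = 3*a² (b(a) = (a² + a²) + a² = 2*a² + a² = 3*a²)
(-1 + U(5))*b(-112) = (-1 + 6)*(3*(-112)²) = 5*(3*12544) = 5*37632 = 188160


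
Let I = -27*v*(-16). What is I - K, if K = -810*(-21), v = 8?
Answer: -13554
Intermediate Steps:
I = 3456 (I = -27*8*(-16) = -216*(-16) = 3456)
K = 17010
I - K = 3456 - 1*17010 = 3456 - 17010 = -13554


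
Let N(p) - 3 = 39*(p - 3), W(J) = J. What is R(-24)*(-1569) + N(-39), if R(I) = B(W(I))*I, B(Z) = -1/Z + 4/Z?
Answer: -6342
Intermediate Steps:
N(p) = -114 + 39*p (N(p) = 3 + 39*(p - 3) = 3 + 39*(-3 + p) = 3 + (-117 + 39*p) = -114 + 39*p)
B(Z) = 3/Z
R(I) = 3 (R(I) = (3/I)*I = 3)
R(-24)*(-1569) + N(-39) = 3*(-1569) + (-114 + 39*(-39)) = -4707 + (-114 - 1521) = -4707 - 1635 = -6342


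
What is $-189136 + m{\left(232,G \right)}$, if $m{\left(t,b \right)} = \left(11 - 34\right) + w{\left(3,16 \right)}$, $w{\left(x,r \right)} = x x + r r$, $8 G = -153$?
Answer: $-188894$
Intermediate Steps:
$G = - \frac{153}{8}$ ($G = \frac{1}{8} \left(-153\right) = - \frac{153}{8} \approx -19.125$)
$w{\left(x,r \right)} = r^{2} + x^{2}$ ($w{\left(x,r \right)} = x^{2} + r^{2} = r^{2} + x^{2}$)
$m{\left(t,b \right)} = 242$ ($m{\left(t,b \right)} = \left(11 - 34\right) + \left(16^{2} + 3^{2}\right) = -23 + \left(256 + 9\right) = -23 + 265 = 242$)
$-189136 + m{\left(232,G \right)} = -189136 + 242 = -188894$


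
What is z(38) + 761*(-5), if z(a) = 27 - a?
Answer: -3816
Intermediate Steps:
z(38) + 761*(-5) = (27 - 1*38) + 761*(-5) = (27 - 38) - 3805 = -11 - 3805 = -3816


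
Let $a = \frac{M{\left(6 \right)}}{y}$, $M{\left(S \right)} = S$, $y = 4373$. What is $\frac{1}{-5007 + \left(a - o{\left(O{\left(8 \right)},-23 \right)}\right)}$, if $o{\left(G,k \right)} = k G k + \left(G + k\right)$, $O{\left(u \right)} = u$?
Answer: $- \frac{4373}{40336546} \approx -0.00010841$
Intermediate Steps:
$o{\left(G,k \right)} = G + k + G k^{2}$ ($o{\left(G,k \right)} = G k k + \left(G + k\right) = G k^{2} + \left(G + k\right) = G + k + G k^{2}$)
$a = \frac{6}{4373} \approx 0.0013721$
$\frac{1}{-5007 + \left(a - o{\left(O{\left(8 \right)},-23 \right)}\right)} = \frac{1}{-5007 + \left(\frac{6}{4373} - \left(8 - 23 + 8 \left(-23\right)^{2}\right)\right)} = \frac{1}{-5007 + \left(\frac{6}{4373} - \left(8 - 23 + 8 \cdot 529\right)\right)} = \frac{1}{-5007 + \left(\frac{6}{4373} - \left(8 - 23 + 4232\right)\right)} = \frac{1}{-5007 + \left(\frac{6}{4373} - 4217\right)} = \frac{1}{-5007 - \frac{18440935}{4373}} = \frac{1}{- \frac{40336546}{4373}} = - \frac{4373}{40336546}$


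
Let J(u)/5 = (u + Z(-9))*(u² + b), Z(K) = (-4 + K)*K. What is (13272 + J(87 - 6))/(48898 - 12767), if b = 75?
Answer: 6582912/36131 ≈ 182.20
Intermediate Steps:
Z(K) = K*(-4 + K)
J(u) = 5*(75 + u²)*(117 + u) (J(u) = 5*((u - 9*(-4 - 9))*(u² + 75)) = 5*((u - 9*(-13))*(75 + u²)) = 5*((u + 117)*(75 + u²)) = 5*((117 + u)*(75 + u²)) = 5*((75 + u²)*(117 + u)) = 5*(75 + u²)*(117 + u))
(13272 + J(87 - 6))/(48898 - 12767) = (13272 + (43875 + 5*(87 - 6)³ + 375*(87 - 6) + 585*(87 - 6)²))/(48898 - 12767) = (13272 + (43875 + 5*81³ + 375*81 + 585*81²))/36131 = (13272 + (43875 + 5*531441 + 30375 + 585*6561))*(1/36131) = (13272 + (43875 + 2657205 + 30375 + 3838185))*(1/36131) = (13272 + 6569640)*(1/36131) = 6582912*(1/36131) = 6582912/36131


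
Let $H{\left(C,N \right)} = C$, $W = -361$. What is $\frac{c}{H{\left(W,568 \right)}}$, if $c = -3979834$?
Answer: $\frac{3979834}{361} \approx 11024.0$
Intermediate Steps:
$\frac{c}{H{\left(W,568 \right)}} = - \frac{3979834}{-361} = \left(-3979834\right) \left(- \frac{1}{361}\right) = \frac{3979834}{361}$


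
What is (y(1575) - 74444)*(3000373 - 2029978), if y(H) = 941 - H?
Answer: -72855315810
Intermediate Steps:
(y(1575) - 74444)*(3000373 - 2029978) = ((941 - 1*1575) - 74444)*(3000373 - 2029978) = ((941 - 1575) - 74444)*970395 = (-634 - 74444)*970395 = -75078*970395 = -72855315810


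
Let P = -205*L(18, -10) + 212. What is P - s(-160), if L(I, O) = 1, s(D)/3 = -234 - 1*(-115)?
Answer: 364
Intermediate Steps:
s(D) = -357 (s(D) = 3*(-234 - 1*(-115)) = 3*(-234 + 115) = 3*(-119) = -357)
P = 7 (P = -205*1 + 212 = -205 + 212 = 7)
P - s(-160) = 7 - 1*(-357) = 7 + 357 = 364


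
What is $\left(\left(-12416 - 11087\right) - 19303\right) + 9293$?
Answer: $-33513$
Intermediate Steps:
$\left(\left(-12416 - 11087\right) - 19303\right) + 9293 = \left(-23503 - 19303\right) + 9293 = -42806 + 9293 = -33513$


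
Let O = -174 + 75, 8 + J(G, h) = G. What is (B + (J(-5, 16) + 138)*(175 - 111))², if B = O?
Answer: 62425801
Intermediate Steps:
J(G, h) = -8 + G
O = -99
B = -99
(B + (J(-5, 16) + 138)*(175 - 111))² = (-99 + ((-8 - 5) + 138)*(175 - 111))² = (-99 + (-13 + 138)*64)² = (-99 + 125*64)² = (-99 + 8000)² = 7901² = 62425801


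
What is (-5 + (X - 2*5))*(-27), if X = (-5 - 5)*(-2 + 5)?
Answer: 1215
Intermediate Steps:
X = -30 (X = -10*3 = -30)
(-5 + (X - 2*5))*(-27) = (-5 + (-30 - 2*5))*(-27) = (-5 + (-30 - 10))*(-27) = (-5 - 40)*(-27) = -45*(-27) = 1215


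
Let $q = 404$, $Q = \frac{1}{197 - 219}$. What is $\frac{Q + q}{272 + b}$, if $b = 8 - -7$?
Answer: $\frac{8887}{6314} \approx 1.4075$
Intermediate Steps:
$Q = - \frac{1}{22}$ ($Q = \frac{1}{-22} = - \frac{1}{22} \approx -0.045455$)
$b = 15$ ($b = 8 + 7 = 15$)
$\frac{Q + q}{272 + b} = \frac{- \frac{1}{22} + 404}{272 + 15} = \frac{8887}{22 \cdot 287} = \frac{8887}{22} \cdot \frac{1}{287} = \frac{8887}{6314}$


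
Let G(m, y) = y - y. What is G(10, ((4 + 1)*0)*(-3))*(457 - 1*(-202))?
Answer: 0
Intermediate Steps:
G(m, y) = 0
G(10, ((4 + 1)*0)*(-3))*(457 - 1*(-202)) = 0*(457 - 1*(-202)) = 0*(457 + 202) = 0*659 = 0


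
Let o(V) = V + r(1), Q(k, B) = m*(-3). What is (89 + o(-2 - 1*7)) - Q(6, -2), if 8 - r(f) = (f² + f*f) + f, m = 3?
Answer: 94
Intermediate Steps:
r(f) = 8 - f - 2*f² (r(f) = 8 - ((f² + f*f) + f) = 8 - ((f² + f²) + f) = 8 - (2*f² + f) = 8 - (f + 2*f²) = 8 + (-f - 2*f²) = 8 - f - 2*f²)
Q(k, B) = -9 (Q(k, B) = 3*(-3) = -9)
o(V) = 5 + V (o(V) = V + (8 - 1*1 - 2*1²) = V + (8 - 1 - 2*1) = V + (8 - 1 - 2) = V + 5 = 5 + V)
(89 + o(-2 - 1*7)) - Q(6, -2) = (89 + (5 + (-2 - 1*7))) - 1*(-9) = (89 + (5 + (-2 - 7))) + 9 = (89 + (5 - 9)) + 9 = (89 - 4) + 9 = 85 + 9 = 94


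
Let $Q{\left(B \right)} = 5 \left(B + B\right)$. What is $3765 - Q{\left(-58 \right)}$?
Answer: $4345$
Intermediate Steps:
$Q{\left(B \right)} = 10 B$ ($Q{\left(B \right)} = 5 \cdot 2 B = 10 B$)
$3765 - Q{\left(-58 \right)} = 3765 - 10 \left(-58\right) = 3765 - -580 = 3765 + 580 = 4345$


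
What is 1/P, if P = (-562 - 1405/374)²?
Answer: 139876/44771597649 ≈ 3.1242e-6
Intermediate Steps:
P = 44771597649/139876 (P = (-562 - 1405*1/374)² = (-562 - 1405/374)² = (-211593/374)² = 44771597649/139876 ≈ 3.2008e+5)
1/P = 1/(44771597649/139876) = 139876/44771597649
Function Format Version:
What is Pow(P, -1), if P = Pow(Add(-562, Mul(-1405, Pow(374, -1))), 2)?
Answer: Rational(139876, 44771597649) ≈ 3.1242e-6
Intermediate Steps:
P = Rational(44771597649, 139876) (P = Pow(Add(-562, Mul(-1405, Rational(1, 374))), 2) = Pow(Add(-562, Rational(-1405, 374)), 2) = Pow(Rational(-211593, 374), 2) = Rational(44771597649, 139876) ≈ 3.2008e+5)
Pow(P, -1) = Pow(Rational(44771597649, 139876), -1) = Rational(139876, 44771597649)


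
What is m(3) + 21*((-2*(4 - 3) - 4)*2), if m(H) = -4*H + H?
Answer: -261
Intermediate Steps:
m(H) = -3*H
m(3) + 21*((-2*(4 - 3) - 4)*2) = -3*3 + 21*((-2*(4 - 3) - 4)*2) = -9 + 21*((-2*1 - 4)*2) = -9 + 21*((-2 - 4)*2) = -9 + 21*(-6*2) = -9 + 21*(-12) = -9 - 252 = -261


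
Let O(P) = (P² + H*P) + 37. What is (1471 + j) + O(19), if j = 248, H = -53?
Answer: 1110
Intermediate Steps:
O(P) = 37 + P² - 53*P (O(P) = (P² - 53*P) + 37 = 37 + P² - 53*P)
(1471 + j) + O(19) = (1471 + 248) + (37 + 19² - 53*19) = 1719 + (37 + 361 - 1007) = 1719 - 609 = 1110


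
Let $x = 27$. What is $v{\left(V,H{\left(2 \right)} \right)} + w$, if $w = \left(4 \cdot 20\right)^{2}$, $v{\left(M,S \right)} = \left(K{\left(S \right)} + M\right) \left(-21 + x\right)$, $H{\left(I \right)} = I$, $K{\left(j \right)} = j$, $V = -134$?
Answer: $5608$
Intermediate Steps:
$v{\left(M,S \right)} = 6 M + 6 S$ ($v{\left(M,S \right)} = \left(S + M\right) \left(-21 + 27\right) = \left(M + S\right) 6 = 6 M + 6 S$)
$w = 6400$ ($w = 80^{2} = 6400$)
$v{\left(V,H{\left(2 \right)} \right)} + w = \left(6 \left(-134\right) + 6 \cdot 2\right) + 6400 = \left(-804 + 12\right) + 6400 = -792 + 6400 = 5608$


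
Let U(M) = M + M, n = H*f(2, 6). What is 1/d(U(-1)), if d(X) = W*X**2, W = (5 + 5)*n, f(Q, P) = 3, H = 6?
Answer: 1/720 ≈ 0.0013889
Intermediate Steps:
n = 18 (n = 6*3 = 18)
W = 180 (W = (5 + 5)*18 = 10*18 = 180)
U(M) = 2*M
d(X) = 180*X**2
1/d(U(-1)) = 1/(180*(2*(-1))**2) = 1/(180*(-2)**2) = 1/(180*4) = 1/720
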